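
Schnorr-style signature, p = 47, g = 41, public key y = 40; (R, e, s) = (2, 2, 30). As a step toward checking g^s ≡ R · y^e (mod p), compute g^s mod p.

41^2 = 1681 ≡ 36
41^4 ≡ 36^2 = 1296 ≡ 27
41^8 ≡ 27^2 = 729 ≡ 24
41^16 ≡ 24^2 = 576 ≡ 12
30 = 16 + 8 + 4 + 2, so 41^30 ≡ 12·24·27·36 ≡ 4 (mod 47)

4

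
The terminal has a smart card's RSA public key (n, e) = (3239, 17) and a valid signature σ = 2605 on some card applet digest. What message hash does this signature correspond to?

σ^2 ≡ 2605^2 = 6786025 ≡ 320
σ^4 ≡ 320^2 = 102400 ≡ 1991
σ^8 ≡ 1991^2 = 3964081 ≡ 2784
σ^16 ≡ 2784^2 = 7750656 ≡ 2968
17 = 16 + 1, so σ^17 ≡ 2968·2605 ≡ 147 (mod 3239)

147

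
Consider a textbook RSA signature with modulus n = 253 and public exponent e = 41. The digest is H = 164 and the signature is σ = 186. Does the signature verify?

verifies

σ^2 ≡ 186^2 = 34596 ≡ 188
σ^4 ≡ 188^2 = 35344 ≡ 177
σ^8 ≡ 177^2 = 31329 ≡ 210
σ^16 ≡ 210^2 = 44100 ≡ 78
σ^32 ≡ 78^2 = 6084 ≡ 12
41 = 32 + 8 + 1, so σ^41 ≡ 12·210·186 ≡ 164 (mod 253)
σ^41 mod 253 = 164 matches H.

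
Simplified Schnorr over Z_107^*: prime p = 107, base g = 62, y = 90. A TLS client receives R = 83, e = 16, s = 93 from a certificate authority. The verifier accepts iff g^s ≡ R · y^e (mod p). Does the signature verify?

g^s mod p:
62^2 = 3844 ≡ 99
62^4 ≡ 99^2 = 9801 ≡ 64
62^8 ≡ 64^2 = 4096 ≡ 30
62^16 ≡ 30^2 = 900 ≡ 44
62^32 ≡ 44^2 = 1936 ≡ 10
62^64 ≡ 10^2 = 100
93 = 64 + 16 + 8 + 4 + 1, so 62^93 ≡ 100·44·30·64·62 ≡ 86 (mod 107)
R · y^e mod p:
90^2 = 8100 ≡ 75
90^4 ≡ 75^2 = 5625 ≡ 61
90^8 ≡ 61^2 = 3721 ≡ 83
90^16 ≡ 83^2 = 6889 ≡ 41
83·41 = 3403 ≡ 86 (mod 107)
86 ≡ 86 (mod 107); signature holds.

verifies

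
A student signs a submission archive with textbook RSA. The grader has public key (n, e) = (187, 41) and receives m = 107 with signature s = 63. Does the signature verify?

s^2 ≡ 63^2 = 3969 ≡ 42
s^4 ≡ 42^2 = 1764 ≡ 81
s^8 ≡ 81^2 = 6561 ≡ 16
s^16 ≡ 16^2 = 256 ≡ 69
s^32 ≡ 69^2 = 4761 ≡ 86
41 = 32 + 8 + 1, so s^41 ≡ 86·16·63 ≡ 107 (mod 187)
s^41 mod 187 = 107 matches m.

verifies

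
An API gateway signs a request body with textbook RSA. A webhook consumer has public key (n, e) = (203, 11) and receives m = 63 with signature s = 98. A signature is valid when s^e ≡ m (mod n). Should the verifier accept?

Squares mod 203: s^1≡98, s^2≡63, s^4≡112, s^8≡161
11 = 8 + 2 + 1, so s^11 ≡ 161·63·98 ≡ 126 (mod 203)
126 ≠ 63, so verification fails.

reject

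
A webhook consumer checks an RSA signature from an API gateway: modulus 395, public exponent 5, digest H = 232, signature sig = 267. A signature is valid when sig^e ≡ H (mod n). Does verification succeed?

Squares mod 395: sig^1≡267, sig^2≡189, sig^4≡171
5 = 4 + 1, so sig^5 ≡ 171·267 ≡ 232 (mod 395)
sig^5 mod 395 = 232 matches H.

passes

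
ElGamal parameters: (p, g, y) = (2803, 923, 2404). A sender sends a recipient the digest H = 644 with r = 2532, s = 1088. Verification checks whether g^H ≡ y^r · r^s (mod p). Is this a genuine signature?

genuine

Left side g^H mod p:
Squares mod 2803: 923^1≡923, 923^2≡2620, 923^4≡2656, 923^8≡1988, 923^16≡2717, 923^32≡1790, 923^64≡271, 923^128≡563, 923^256≡230, 923^512≡2446
644 = 512 + 128 + 4, so 923^644 ≡ 2446·563·2656 ≡ 2057 (mod 2803)
Right side y^r · r^s mod p:
Squares mod 2803: 2404^1≡2404, 2404^2≡2233, 2404^4≡2555, 2404^8≡2641, 2404^16≡1017, 2404^32≡2785, 2404^64≡324, 2404^128≡1265, 2404^256≡2515, 2404^512≡1657, 2404^1024≡1512, 2404^2048≡1699
2532 = 2048 + 256 + 128 + 64 + 32 + 4, so 2404^2532 ≡ 1699·2515·1265·324·2785·2555 ≡ 2370 (mod 2803)
Squares mod 2803: 2532^1≡2532, 2532^2≡563, 2532^4≡230, 2532^8≡2446, 2532^16≡1314, 2532^32≡2751, 2532^64≡2704, 2532^128≡1392, 2532^256≡791, 2532^512≡612, 2532^1024≡1745
1088 = 1024 + 64, so 2532^1088 ≡ 1745·2704 ≡ 1031 (mod 2803)
2370·1031 = 2443470 ≡ 2057 (mod 2803)
2057 ≡ 2057 (mod 2803), so the signature is genuine.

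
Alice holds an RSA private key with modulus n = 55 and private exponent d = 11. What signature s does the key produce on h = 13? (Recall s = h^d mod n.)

2

h^2 ≡ 13^2 = 169 ≡ 4
h^4 ≡ 4^2 = 16
h^8 ≡ 16^2 = 256 ≡ 36
11 = 8 + 2 + 1, so h^11 ≡ 36·4·13 ≡ 2 (mod 55)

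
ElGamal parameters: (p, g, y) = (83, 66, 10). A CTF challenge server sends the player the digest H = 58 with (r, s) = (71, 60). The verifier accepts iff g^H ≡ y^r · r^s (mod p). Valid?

no

Left side g^H mod p:
66^2 = 4356 ≡ 40
66^4 ≡ 40^2 = 1600 ≡ 23
66^8 ≡ 23^2 = 529 ≡ 31
66^16 ≡ 31^2 = 961 ≡ 48
66^32 ≡ 48^2 = 2304 ≡ 63
58 = 32 + 16 + 8 + 2, so 66^58 ≡ 63·48·31·40 ≡ 69 (mod 83)
Right side y^r · r^s mod p:
10^2 = 100 ≡ 17
10^4 ≡ 17^2 = 289 ≡ 40
10^8 ≡ 40^2 = 1600 ≡ 23
10^16 ≡ 23^2 = 529 ≡ 31
10^32 ≡ 31^2 = 961 ≡ 48
10^64 ≡ 48^2 = 2304 ≡ 63
71 = 64 + 4 + 2 + 1, so 10^71 ≡ 63·40·17·10 ≡ 37 (mod 83)
71^2 = 5041 ≡ 61
71^4 ≡ 61^2 = 3721 ≡ 69
71^8 ≡ 69^2 = 4761 ≡ 30
71^16 ≡ 30^2 = 900 ≡ 70
71^32 ≡ 70^2 = 4900 ≡ 3
60 = 32 + 16 + 8 + 4, so 71^60 ≡ 3·70·30·69 ≡ 29 (mod 83)
37·29 = 1073 ≡ 77 (mod 83)
69 ≠ 77, so verification fails.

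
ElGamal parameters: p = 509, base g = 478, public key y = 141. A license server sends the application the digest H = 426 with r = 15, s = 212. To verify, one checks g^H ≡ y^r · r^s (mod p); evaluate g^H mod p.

478^2 = 228484 ≡ 452
478^4 ≡ 452^2 = 204304 ≡ 195
478^8 ≡ 195^2 = 38025 ≡ 359
478^16 ≡ 359^2 = 128881 ≡ 104
478^32 ≡ 104^2 = 10816 ≡ 127
478^64 ≡ 127^2 = 16129 ≡ 350
478^128 ≡ 350^2 = 122500 ≡ 340
478^256 ≡ 340^2 = 115600 ≡ 57
426 = 256 + 128 + 32 + 8 + 2, so 478^426 ≡ 57·340·127·359·452 ≡ 215 (mod 509)

215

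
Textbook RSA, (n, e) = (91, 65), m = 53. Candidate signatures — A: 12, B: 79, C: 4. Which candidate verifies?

Candidate A: 12^65 mod 91 = 38
Candidate B: 79^65 mod 91 = 53
  → matches m = 53
Candidate C: 4^65 mod 91 = 23

B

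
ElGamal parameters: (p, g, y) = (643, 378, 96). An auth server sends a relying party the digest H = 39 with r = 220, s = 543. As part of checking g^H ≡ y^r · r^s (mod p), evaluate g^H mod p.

Squares mod 643: 378^1≡378, 378^2≡138, 378^4≡397, 378^8≡74, 378^16≡332, 378^32≡271
39 = 32 + 4 + 2 + 1, so 378^39 ≡ 271·397·138·378 ≡ 611 (mod 643)

611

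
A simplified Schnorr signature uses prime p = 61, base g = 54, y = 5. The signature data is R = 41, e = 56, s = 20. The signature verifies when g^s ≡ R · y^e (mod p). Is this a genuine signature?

g^s mod p:
Squares mod 61: 54^1≡54, 54^2≡49, 54^4≡22, 54^8≡57, 54^16≡16
20 = 16 + 4, so 54^20 ≡ 16·22 ≡ 47 (mod 61)
R · y^e mod p:
Squares mod 61: 5^1≡5, 5^2≡25, 5^4≡15, 5^8≡42, 5^16≡56, 5^32≡25
56 = 32 + 16 + 8, so 5^56 ≡ 25·56·42 ≡ 57 (mod 61)
41·57 = 2337 ≡ 19 (mod 61)
47 ≠ 19; the check fails.

forged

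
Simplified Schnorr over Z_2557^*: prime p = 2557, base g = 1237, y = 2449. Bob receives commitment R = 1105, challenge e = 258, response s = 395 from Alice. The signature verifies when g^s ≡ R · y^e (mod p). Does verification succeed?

g^s mod p:
1237^2 = 1530169 ≡ 1083
1237^4 ≡ 1083^2 = 1172889 ≡ 1783
1237^8 ≡ 1783^2 = 3179089 ≡ 738
1237^16 ≡ 738^2 = 544644 ≡ 3
1237^32 ≡ 3^2 = 9
1237^64 ≡ 9^2 = 81
1237^128 ≡ 81^2 = 6561 ≡ 1447
1237^256 ≡ 1447^2 = 2093809 ≡ 2183
395 = 256 + 128 + 8 + 2 + 1, so 1237^395 ≡ 2183·1447·738·1083·1237 ≡ 1582 (mod 2557)
R · y^e mod p:
2449^2 = 5997601 ≡ 1436
2449^4 ≡ 1436^2 = 2062096 ≡ 1154
2449^8 ≡ 1154^2 = 1331716 ≡ 2076
2449^16 ≡ 2076^2 = 4309776 ≡ 1231
2449^32 ≡ 1231^2 = 1515361 ≡ 1617
2449^64 ≡ 1617^2 = 2614689 ≡ 1435
2449^128 ≡ 1435^2 = 2059225 ≡ 840
2449^256 ≡ 840^2 = 705600 ≡ 2425
258 = 256 + 2, so 2449^258 ≡ 2425·1436 ≡ 2223 (mod 2557)
1105·2223 = 2456415 ≡ 1695 (mod 2557)
1582 ≠ 1695; the check fails.

fails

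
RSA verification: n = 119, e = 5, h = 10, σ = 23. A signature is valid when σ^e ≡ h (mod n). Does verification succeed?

fails

Squares mod 119: σ^1≡23, σ^2≡53, σ^4≡72
5 = 4 + 1, so σ^5 ≡ 72·23 ≡ 109 (mod 119)
The recovered value 109 does not match the digest 10.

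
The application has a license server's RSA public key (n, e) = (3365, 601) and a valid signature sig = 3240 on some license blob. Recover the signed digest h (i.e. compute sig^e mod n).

Squares mod 3365: sig^1≡3240, sig^2≡2165, sig^4≡3145, sig^8≡1290, sig^16≡1790, sig^32≡620, sig^64≡790, sig^128≡1575, sig^256≡620, sig^512≡790
601 = 512 + 64 + 16 + 8 + 1, so sig^601 ≡ 790·790·1790·1290·3240 ≡ 850 (mod 3365)

850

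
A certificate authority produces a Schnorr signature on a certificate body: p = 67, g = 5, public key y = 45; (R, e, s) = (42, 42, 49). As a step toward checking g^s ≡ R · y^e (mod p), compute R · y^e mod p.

43

45^2 = 2025 ≡ 15
45^4 ≡ 15^2 = 225 ≡ 24
45^8 ≡ 24^2 = 576 ≡ 40
45^16 ≡ 40^2 = 1600 ≡ 59
45^32 ≡ 59^2 = 3481 ≡ 64
42 = 32 + 8 + 2, so 45^42 ≡ 64·40·15 ≡ 9 (mod 67)
R · y^e ≡ 42·9 = 378 ≡ 43 (mod 67)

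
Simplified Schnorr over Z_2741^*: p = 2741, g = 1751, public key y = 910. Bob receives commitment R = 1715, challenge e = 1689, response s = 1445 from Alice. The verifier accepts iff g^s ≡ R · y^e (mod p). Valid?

no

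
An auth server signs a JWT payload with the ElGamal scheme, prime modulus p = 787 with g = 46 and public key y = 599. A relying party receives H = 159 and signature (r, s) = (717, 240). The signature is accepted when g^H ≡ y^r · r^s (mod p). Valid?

Left side g^H mod p:
46^2 = 2116 ≡ 542
46^4 ≡ 542^2 = 293764 ≡ 213
46^8 ≡ 213^2 = 45369 ≡ 510
46^16 ≡ 510^2 = 260100 ≡ 390
46^32 ≡ 390^2 = 152100 ≡ 209
46^64 ≡ 209^2 = 43681 ≡ 396
46^128 ≡ 396^2 = 156816 ≡ 203
159 = 128 + 16 + 8 + 4 + 2 + 1, so 46^159 ≡ 203·390·510·213·542·46 ≡ 84 (mod 787)
Right side y^r · r^s mod p:
599^2 = 358801 ≡ 716
599^4 ≡ 716^2 = 512656 ≡ 319
599^8 ≡ 319^2 = 101761 ≡ 238
599^16 ≡ 238^2 = 56644 ≡ 767
599^32 ≡ 767^2 = 588289 ≡ 400
599^64 ≡ 400^2 = 160000 ≡ 239
599^128 ≡ 239^2 = 57121 ≡ 457
599^256 ≡ 457^2 = 208849 ≡ 294
599^512 ≡ 294^2 = 86436 ≡ 653
717 = 512 + 128 + 64 + 8 + 4 + 1, so 599^717 ≡ 653·457·239·238·319·599 ≡ 480 (mod 787)
717^2 = 514089 ≡ 178
717^4 ≡ 178^2 = 31684 ≡ 204
717^8 ≡ 204^2 = 41616 ≡ 692
717^16 ≡ 692^2 = 478864 ≡ 368
717^32 ≡ 368^2 = 135424 ≡ 60
717^64 ≡ 60^2 = 3600 ≡ 452
717^128 ≡ 452^2 = 204304 ≡ 471
240 = 128 + 64 + 32 + 16, so 717^240 ≡ 471·452·60·368 ≡ 374 (mod 787)
480·374 = 179520 ≡ 84 (mod 787)
84 ≡ 84 (mod 787), so the signature is genuine.

yes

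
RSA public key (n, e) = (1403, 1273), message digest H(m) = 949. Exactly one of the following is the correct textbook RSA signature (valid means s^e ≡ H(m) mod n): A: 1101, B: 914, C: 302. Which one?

Candidate A: Squares mod 1403: 1101^1≡1101, 1101^2≡9, 1101^4≡81, 1101^8≡949, 1101^16≡1278, 1101^32≡192, 1101^64≡386, 1101^128≡278, 1101^256≡119, 1101^512≡131, 1101^1024≡325; 1273 = 1024 + 128 + 64 + 32 + 16 + 8 + 1, so 1101^1273 ≡ 325·278·386·192·1278·949·1101 ≡ 454 (mod 1403)
Candidate B: Squares mod 1403: 914^1≡914, 914^2≡611, 914^4≡123, 914^8≡1099, 914^16≡1221, 914^32≡855, 914^64≡62, 914^128≡1038, 914^256≡1343, 914^512≡794, 914^1024≡489; 1273 = 1024 + 128 + 64 + 32 + 16 + 8 + 1, so 914^1273 ≡ 489·1038·62·855·1221·1099·914 ≡ 304 (mod 1403)
Candidate C: Squares mod 1403: 302^1≡302, 302^2≡9, 302^4≡81, 302^8≡949, 302^16≡1278, 302^32≡192, 302^64≡386, 302^128≡278, 302^256≡119, 302^512≡131, 302^1024≡325; 1273 = 1024 + 128 + 64 + 32 + 16 + 8 + 1, so 302^1273 ≡ 325·278·386·192·1278·949·302 ≡ 949 (mod 1403)
  → matches H(m) = 949

C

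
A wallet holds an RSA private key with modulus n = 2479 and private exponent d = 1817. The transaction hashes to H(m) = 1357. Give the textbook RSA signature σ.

(H(m))^1817 mod 2479 = 1964

1964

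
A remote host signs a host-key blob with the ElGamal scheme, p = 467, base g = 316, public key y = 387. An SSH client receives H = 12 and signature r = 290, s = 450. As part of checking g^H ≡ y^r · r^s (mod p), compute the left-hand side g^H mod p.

63

316^12 mod 467 = 63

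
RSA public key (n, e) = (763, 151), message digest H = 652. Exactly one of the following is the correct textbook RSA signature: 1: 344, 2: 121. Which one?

1

Candidate 1: Squares mod 763: 344^1≡344, 344^2≡71, 344^4≡463, 344^8≡729, 344^16≡393, 344^32≡323, 344^64≡561, 344^128≡365; 151 = 128 + 16 + 4 + 2 + 1, so 344^151 ≡ 365·393·463·71·344 ≡ 652 (mod 763)
  → matches H = 652
Candidate 2: Squares mod 763: 121^1≡121, 121^2≡144, 121^4≡135, 121^8≡676, 121^16≡702, 121^32≡669, 121^64≡443, 121^128≡158; 151 = 128 + 16 + 4 + 2 + 1, so 121^151 ≡ 158·702·135·144·121 ≡ 170 (mod 763)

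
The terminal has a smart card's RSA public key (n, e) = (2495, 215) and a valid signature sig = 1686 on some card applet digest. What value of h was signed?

Squares mod 2495: sig^1≡1686, sig^2≡791, sig^4≡1931, sig^8≡1231, sig^16≡896, sig^32≡1921, sig^64≡136, sig^128≡1031
215 = 128 + 64 + 16 + 4 + 2 + 1, so sig^215 ≡ 1031·136·896·1931·791·1686 ≡ 401 (mod 2495)

401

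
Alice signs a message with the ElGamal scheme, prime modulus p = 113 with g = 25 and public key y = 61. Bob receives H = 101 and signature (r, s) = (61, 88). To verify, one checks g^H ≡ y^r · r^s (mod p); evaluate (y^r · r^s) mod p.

100

61^2 = 3721 ≡ 105
61^4 ≡ 105^2 = 11025 ≡ 64
61^8 ≡ 64^2 = 4096 ≡ 28
61^16 ≡ 28^2 = 784 ≡ 106
61^32 ≡ 106^2 = 11236 ≡ 49
61 = 32 + 16 + 8 + 4 + 1, so 61^61 ≡ 49·106·28·64·61 ≡ 62 (mod 113)
61^2 = 3721 ≡ 105
61^4 ≡ 105^2 = 11025 ≡ 64
61^8 ≡ 64^2 = 4096 ≡ 28
61^16 ≡ 28^2 = 784 ≡ 106
61^32 ≡ 106^2 = 11236 ≡ 49
61^64 ≡ 49^2 = 2401 ≡ 28
88 = 64 + 16 + 8, so 61^88 ≡ 28·106·28 ≡ 49 (mod 113)
y^r · r^s ≡ 62·49 = 3038 ≡ 100 (mod 113)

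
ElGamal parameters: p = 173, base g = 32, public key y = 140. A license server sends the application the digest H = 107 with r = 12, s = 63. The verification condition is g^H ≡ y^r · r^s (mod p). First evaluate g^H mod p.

32^2 = 1024 ≡ 159
32^4 ≡ 159^2 = 25281 ≡ 23
32^8 ≡ 23^2 = 529 ≡ 10
32^16 ≡ 10^2 = 100
32^32 ≡ 100^2 = 10000 ≡ 139
32^64 ≡ 139^2 = 19321 ≡ 118
107 = 64 + 32 + 8 + 2 + 1, so 32^107 ≡ 118·139·10·159·32 ≡ 98 (mod 173)

98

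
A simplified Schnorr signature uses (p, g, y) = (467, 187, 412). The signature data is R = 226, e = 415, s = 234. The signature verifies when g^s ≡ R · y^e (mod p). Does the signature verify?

g^s mod p:
187^2 = 34969 ≡ 411
187^4 ≡ 411^2 = 168921 ≡ 334
187^8 ≡ 334^2 = 111556 ≡ 410
187^16 ≡ 410^2 = 168100 ≡ 447
187^32 ≡ 447^2 = 199809 ≡ 400
187^64 ≡ 400^2 = 160000 ≡ 286
187^128 ≡ 286^2 = 81796 ≡ 71
234 = 128 + 64 + 32 + 8 + 2, so 187^234 ≡ 71·286·400·410·411 ≡ 280 (mod 467)
R · y^e mod p:
412^2 = 169744 ≡ 223
412^4 ≡ 223^2 = 49729 ≡ 227
412^8 ≡ 227^2 = 51529 ≡ 159
412^16 ≡ 159^2 = 25281 ≡ 63
412^32 ≡ 63^2 = 3969 ≡ 233
412^64 ≡ 233^2 = 54289 ≡ 117
412^128 ≡ 117^2 = 13689 ≡ 146
412^256 ≡ 146^2 = 21316 ≡ 301
415 = 256 + 128 + 16 + 8 + 4 + 2 + 1, so 412^415 ≡ 301·146·63·159·227·223·412 ≡ 408 (mod 467)
226·408 = 92208 ≡ 209 (mod 467)
280 ≠ 209; the check fails.

does not verify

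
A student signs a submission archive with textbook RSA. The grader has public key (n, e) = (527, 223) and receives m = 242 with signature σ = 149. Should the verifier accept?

σ^2 ≡ 149^2 = 22201 ≡ 67
σ^4 ≡ 67^2 = 4489 ≡ 273
σ^8 ≡ 273^2 = 74529 ≡ 222
σ^16 ≡ 222^2 = 49284 ≡ 273
σ^32 ≡ 273^2 = 74529 ≡ 222
σ^64 ≡ 222^2 = 49284 ≡ 273
σ^128 ≡ 273^2 = 74529 ≡ 222
223 = 128 + 64 + 16 + 8 + 4 + 2 + 1, so σ^223 ≡ 222·273·273·222·273·67·149 ≡ 242 (mod 527)
σ^223 mod 527 = 242 matches m.

accept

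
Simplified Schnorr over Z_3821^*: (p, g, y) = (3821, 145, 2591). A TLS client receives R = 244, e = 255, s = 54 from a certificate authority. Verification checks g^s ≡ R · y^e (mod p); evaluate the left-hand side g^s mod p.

145^54 mod 3821 = 178

178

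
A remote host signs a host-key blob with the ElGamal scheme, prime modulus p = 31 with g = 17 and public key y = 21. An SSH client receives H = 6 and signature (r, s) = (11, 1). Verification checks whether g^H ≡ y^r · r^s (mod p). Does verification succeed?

Left side g^H mod p:
17^6 mod 31 = 8
Right side y^r · r^s mod p:
21^11 mod 31 = 12
11^1 mod 31 = 11
12·11 = 132 ≡ 8 (mod 31)
8 ≡ 8 (mod 31), so the signature is genuine.

passes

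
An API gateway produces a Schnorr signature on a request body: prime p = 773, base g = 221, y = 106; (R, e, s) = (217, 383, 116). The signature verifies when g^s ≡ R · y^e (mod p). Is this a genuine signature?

forged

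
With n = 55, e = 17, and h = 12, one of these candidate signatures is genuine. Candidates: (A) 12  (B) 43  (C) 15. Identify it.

A

Candidate A: Squares mod 55: 12^1≡12, 12^2≡34, 12^4≡1, 12^8≡1, 12^16≡1; 17 = 16 + 1, so 12^17 ≡ 1·12 ≡ 12 (mod 55)
  → matches h = 12
Candidate B: Squares mod 55: 43^1≡43, 43^2≡34, 43^4≡1, 43^8≡1, 43^16≡1; 17 = 16 + 1, so 43^17 ≡ 1·43 ≡ 43 (mod 55)
Candidate C: Squares mod 55: 15^1≡15, 15^2≡5, 15^4≡25, 15^8≡20, 15^16≡15; 17 = 16 + 1, so 15^17 ≡ 15·15 ≡ 5 (mod 55)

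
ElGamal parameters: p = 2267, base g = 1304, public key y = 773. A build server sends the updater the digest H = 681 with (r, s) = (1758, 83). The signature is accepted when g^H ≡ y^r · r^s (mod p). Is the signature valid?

Left side g^H mod p:
1304^2 = 1700416 ≡ 166
1304^4 ≡ 166^2 = 27556 ≡ 352
1304^8 ≡ 352^2 = 123904 ≡ 1486
1304^16 ≡ 1486^2 = 2208196 ≡ 138
1304^32 ≡ 138^2 = 19044 ≡ 908
1304^64 ≡ 908^2 = 824464 ≡ 1543
1304^128 ≡ 1543^2 = 2380849 ≡ 499
1304^256 ≡ 499^2 = 249001 ≡ 1898
1304^512 ≡ 1898^2 = 3602404 ≡ 141
681 = 512 + 128 + 32 + 8 + 1, so 1304^681 ≡ 141·499·908·1486·1304 ≡ 1627 (mod 2267)
Right side y^r · r^s mod p:
773^2 = 597529 ≡ 1308
773^4 ≡ 1308^2 = 1710864 ≡ 1546
773^8 ≡ 1546^2 = 2390116 ≡ 698
773^16 ≡ 698^2 = 487204 ≡ 2066
773^32 ≡ 2066^2 = 4268356 ≡ 1862
773^64 ≡ 1862^2 = 3467044 ≡ 801
773^128 ≡ 801^2 = 641601 ≡ 40
773^256 ≡ 40^2 = 1600
773^512 ≡ 1600^2 = 2560000 ≡ 557
773^1024 ≡ 557^2 = 310249 ≡ 1937
1758 = 1024 + 512 + 128 + 64 + 16 + 8 + 4 + 2, so 773^1758 ≡ 1937·557·40·801·2066·698·1546·1308 ≡ 1004 (mod 2267)
1758^2 = 3090564 ≡ 643
1758^4 ≡ 643^2 = 413449 ≡ 855
1758^8 ≡ 855^2 = 731025 ≡ 1051
1758^16 ≡ 1051^2 = 1104601 ≡ 572
1758^32 ≡ 572^2 = 327184 ≡ 736
1758^64 ≡ 736^2 = 541696 ≡ 2150
83 = 64 + 16 + 2 + 1, so 1758^83 ≡ 2150·572·643·1758 ≡ 180 (mod 2267)
1004·180 = 180720 ≡ 1627 (mod 2267)
1627 ≡ 1627 (mod 2267), so the signature is genuine.

valid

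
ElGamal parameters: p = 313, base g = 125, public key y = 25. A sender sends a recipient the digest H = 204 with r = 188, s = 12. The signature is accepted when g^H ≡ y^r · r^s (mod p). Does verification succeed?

passes

Left side g^H mod p:
125^204 mod 313 = 312
Right side y^r · r^s mod p:
25^188 mod 313 = 1
188^12 mod 313 = 312
1·312 = 312 ≡ 312 (mod 313)
312 ≡ 312 (mod 313), so the signature is genuine.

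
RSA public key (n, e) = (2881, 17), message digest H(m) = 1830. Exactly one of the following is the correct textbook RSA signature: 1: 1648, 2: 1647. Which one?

Candidate 1: 1648^2 = 2715904 ≡ 2002; 1648^4 ≡ 2002^2 = 4008004 ≡ 533; 1648^8 ≡ 533^2 = 284089 ≡ 1751; 1648^16 ≡ 1751^2 = 3066001 ≡ 617; 17 = 16 + 1, so 1648^17 ≡ 617·1648 ≡ 2704 (mod 2881)
Candidate 2: 1647^2 = 2712609 ≡ 1588; 1647^4 ≡ 1588^2 = 2521744 ≡ 869; 1647^8 ≡ 869^2 = 755161 ≡ 339; 1647^16 ≡ 339^2 = 114921 ≡ 2562; 17 = 16 + 1, so 1647^17 ≡ 2562·1647 ≡ 1830 (mod 2881)
  → matches H(m) = 1830

2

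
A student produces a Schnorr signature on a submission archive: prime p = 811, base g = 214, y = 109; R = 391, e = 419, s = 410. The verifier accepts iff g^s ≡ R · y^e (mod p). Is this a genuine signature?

g^s mod p:
214^2 = 45796 ≡ 380
214^4 ≡ 380^2 = 144400 ≡ 42
214^8 ≡ 42^2 = 1764 ≡ 142
214^16 ≡ 142^2 = 20164 ≡ 700
214^32 ≡ 700^2 = 490000 ≡ 156
214^64 ≡ 156^2 = 24336 ≡ 6
214^128 ≡ 6^2 = 36
214^256 ≡ 36^2 = 1296 ≡ 485
410 = 256 + 128 + 16 + 8 + 2, so 214^410 ≡ 485·36·700·142·380 ≡ 67 (mod 811)
R · y^e mod p:
109^2 = 11881 ≡ 527
109^4 ≡ 527^2 = 277729 ≡ 367
109^8 ≡ 367^2 = 134689 ≡ 63
109^16 ≡ 63^2 = 3969 ≡ 725
109^32 ≡ 725^2 = 525625 ≡ 97
109^64 ≡ 97^2 = 9409 ≡ 488
109^128 ≡ 488^2 = 238144 ≡ 521
109^256 ≡ 521^2 = 271441 ≡ 567
419 = 256 + 128 + 32 + 2 + 1, so 109^419 ≡ 567·521·97·527·109 ≡ 303 (mod 811)
391·303 = 118473 ≡ 67 (mod 811)
67 ≡ 67 (mod 811); signature holds.

genuine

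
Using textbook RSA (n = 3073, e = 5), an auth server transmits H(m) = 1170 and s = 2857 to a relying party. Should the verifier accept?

s^5 mod 3073 = 1170
Since 1170 equals the digest 1170, verification succeeds.

accept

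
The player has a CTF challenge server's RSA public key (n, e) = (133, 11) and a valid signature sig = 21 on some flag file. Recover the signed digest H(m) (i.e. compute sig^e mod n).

91

Squares mod 133: sig^1≡21, sig^2≡42, sig^4≡35, sig^8≡28
11 = 8 + 2 + 1, so sig^11 ≡ 28·42·21 ≡ 91 (mod 133)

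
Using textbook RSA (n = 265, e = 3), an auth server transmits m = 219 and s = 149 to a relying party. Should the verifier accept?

s^3 mod 265 = 219
Since 219 equals the digest 219, verification succeeds.

accept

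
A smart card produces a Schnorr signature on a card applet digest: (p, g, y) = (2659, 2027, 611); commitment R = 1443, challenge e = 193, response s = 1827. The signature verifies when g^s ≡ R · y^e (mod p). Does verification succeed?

g^s mod p:
Squares mod 2659: 2027^1≡2027, 2027^2≡574, 2027^4≡2419, 2027^8≡1761, 2027^16≡727, 2027^32≡2047, 2027^64≡2284, 2027^128≡2357, 2027^256≡798, 2027^512≡1303, 2027^1024≡1367
1827 = 1024 + 512 + 256 + 32 + 2 + 1, so 2027^1827 ≡ 1367·1303·798·2047·574·2027 ≡ 522 (mod 2659)
R · y^e mod p:
Squares mod 2659: 611^1≡611, 611^2≡1061, 611^4≡964, 611^8≡1305, 611^16≡1265, 611^32≡2166, 611^64≡1080, 611^128≡1758
193 = 128 + 64 + 1, so 611^193 ≡ 1758·1080·611 ≡ 520 (mod 2659)
1443·520 = 750360 ≡ 522 (mod 2659)
522 ≡ 522 (mod 2659); signature holds.

passes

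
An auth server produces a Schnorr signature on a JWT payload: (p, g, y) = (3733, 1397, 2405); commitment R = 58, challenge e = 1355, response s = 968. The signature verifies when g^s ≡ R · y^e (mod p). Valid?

g^s mod p:
1397^2 = 1951609 ≡ 2983
1397^4 ≡ 2983^2 = 8898289 ≡ 2550
1397^8 ≡ 2550^2 = 6502500 ≡ 3347
1397^16 ≡ 3347^2 = 11202409 ≡ 3409
1397^32 ≡ 3409^2 = 11621281 ≡ 452
1397^64 ≡ 452^2 = 204304 ≡ 2722
1397^128 ≡ 2722^2 = 7409284 ≡ 3012
1397^256 ≡ 3012^2 = 9072144 ≡ 954
1397^512 ≡ 954^2 = 910116 ≡ 2997
968 = 512 + 256 + 128 + 64 + 8, so 1397^968 ≡ 2997·954·3012·2722·3347 ≡ 312 (mod 3733)
R · y^e mod p:
2405^2 = 5784025 ≡ 1608
2405^4 ≡ 1608^2 = 2585664 ≡ 2428
2405^8 ≡ 2428^2 = 5895184 ≡ 777
2405^16 ≡ 777^2 = 603729 ≡ 2716
2405^32 ≡ 2716^2 = 7376656 ≡ 248
2405^64 ≡ 248^2 = 61504 ≡ 1776
2405^128 ≡ 1776^2 = 3154176 ≡ 3524
2405^256 ≡ 3524^2 = 12418576 ≡ 2618
2405^512 ≡ 2618^2 = 6853924 ≡ 136
2405^1024 ≡ 136^2 = 18496 ≡ 3564
1355 = 1024 + 256 + 64 + 8 + 2 + 1, so 2405^1355 ≡ 3564·2618·1776·777·1608·2405 ≡ 649 (mod 3733)
58·649 = 37642 ≡ 312 (mod 3733)
312 ≡ 312 (mod 3733); signature holds.

yes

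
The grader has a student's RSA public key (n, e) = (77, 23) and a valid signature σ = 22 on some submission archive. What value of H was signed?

Squares mod 77: σ^1≡22, σ^2≡22, σ^4≡22, σ^8≡22, σ^16≡22
23 = 16 + 4 + 2 + 1, so σ^23 ≡ 22·22·22·22 ≡ 22 (mod 77)

22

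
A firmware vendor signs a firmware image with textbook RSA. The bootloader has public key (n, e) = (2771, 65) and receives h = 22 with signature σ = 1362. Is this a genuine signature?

forged

Squares mod 2771: σ^1≡1362, σ^2≡1245, σ^4≡1036, σ^8≡919, σ^16≡2177, σ^32≡919, σ^64≡2177
65 = 64 + 1, so σ^65 ≡ 2177·1362 ≡ 104 (mod 2771)
σ^65 mod 2771 = 104, but h = 22.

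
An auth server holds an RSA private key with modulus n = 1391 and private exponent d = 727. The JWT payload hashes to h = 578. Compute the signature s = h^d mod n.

1125

h^2 ≡ 578^2 = 334084 ≡ 244
h^4 ≡ 244^2 = 59536 ≡ 1114
h^8 ≡ 1114^2 = 1240996 ≡ 224
h^16 ≡ 224^2 = 50176 ≡ 100
h^32 ≡ 100^2 = 10000 ≡ 263
h^64 ≡ 263^2 = 69169 ≡ 1010
h^128 ≡ 1010^2 = 1020100 ≡ 497
h^256 ≡ 497^2 = 247009 ≡ 802
h^512 ≡ 802^2 = 643204 ≡ 562
727 = 512 + 128 + 64 + 16 + 4 + 2 + 1, so h^727 ≡ 562·497·1010·100·1114·244·578 ≡ 1125 (mod 1391)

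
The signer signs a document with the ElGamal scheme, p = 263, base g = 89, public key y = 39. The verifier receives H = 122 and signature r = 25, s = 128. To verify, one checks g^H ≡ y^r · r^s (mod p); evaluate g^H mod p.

244

89^2 = 7921 ≡ 31
89^4 ≡ 31^2 = 961 ≡ 172
89^8 ≡ 172^2 = 29584 ≡ 128
89^16 ≡ 128^2 = 16384 ≡ 78
89^32 ≡ 78^2 = 6084 ≡ 35
89^64 ≡ 35^2 = 1225 ≡ 173
122 = 64 + 32 + 16 + 8 + 2, so 89^122 ≡ 173·35·78·128·31 ≡ 244 (mod 263)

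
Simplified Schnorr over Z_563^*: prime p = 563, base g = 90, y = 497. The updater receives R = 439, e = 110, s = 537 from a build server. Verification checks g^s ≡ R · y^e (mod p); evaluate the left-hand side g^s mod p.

90^2 = 8100 ≡ 218
90^4 ≡ 218^2 = 47524 ≡ 232
90^8 ≡ 232^2 = 53824 ≡ 339
90^16 ≡ 339^2 = 114921 ≡ 69
90^32 ≡ 69^2 = 4761 ≡ 257
90^64 ≡ 257^2 = 66049 ≡ 178
90^128 ≡ 178^2 = 31684 ≡ 156
90^256 ≡ 156^2 = 24336 ≡ 127
90^512 ≡ 127^2 = 16129 ≡ 365
537 = 512 + 16 + 8 + 1, so 90^537 ≡ 365·69·339·90 ≡ 127 (mod 563)

127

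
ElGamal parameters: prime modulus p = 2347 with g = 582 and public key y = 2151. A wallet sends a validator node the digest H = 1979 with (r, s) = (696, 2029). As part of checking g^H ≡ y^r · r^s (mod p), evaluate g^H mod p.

582^2 = 338724 ≡ 756
582^4 ≡ 756^2 = 571536 ≡ 1215
582^8 ≡ 1215^2 = 1476225 ≡ 2309
582^16 ≡ 2309^2 = 5331481 ≡ 1444
582^32 ≡ 1444^2 = 2085136 ≡ 1000
582^64 ≡ 1000^2 = 1000000 ≡ 178
582^128 ≡ 178^2 = 31684 ≡ 1173
582^256 ≡ 1173^2 = 1375929 ≡ 587
582^512 ≡ 587^2 = 344569 ≡ 1907
582^1024 ≡ 1907^2 = 3636649 ≡ 1146
1979 = 1024 + 512 + 256 + 128 + 32 + 16 + 8 + 2 + 1, so 582^1979 ≡ 1146·1907·587·1173·1000·1444·2309·756·582 ≡ 891 (mod 2347)

891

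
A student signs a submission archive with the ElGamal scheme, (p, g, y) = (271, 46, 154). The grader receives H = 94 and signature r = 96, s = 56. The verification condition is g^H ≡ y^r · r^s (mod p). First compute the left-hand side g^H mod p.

174

46^2 = 2116 ≡ 219
46^4 ≡ 219^2 = 47961 ≡ 265
46^8 ≡ 265^2 = 70225 ≡ 36
46^16 ≡ 36^2 = 1296 ≡ 212
46^32 ≡ 212^2 = 44944 ≡ 229
46^64 ≡ 229^2 = 52441 ≡ 138
94 = 64 + 16 + 8 + 4 + 2, so 46^94 ≡ 138·212·36·265·219 ≡ 174 (mod 271)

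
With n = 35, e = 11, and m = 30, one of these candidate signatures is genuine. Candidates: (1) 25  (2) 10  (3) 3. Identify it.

1

Candidate 1: 25^11 mod 35 = 30
  → matches m = 30
Candidate 2: 10^11 mod 35 = 5
Candidate 3: 3^11 mod 35 = 12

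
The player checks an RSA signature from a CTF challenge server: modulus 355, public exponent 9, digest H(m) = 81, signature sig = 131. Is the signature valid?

valid

Squares mod 355: sig^1≡131, sig^2≡121, sig^4≡86, sig^8≡296
9 = 8 + 1, so sig^9 ≡ 296·131 ≡ 81 (mod 355)
sig^9 mod 355 = 81 matches H(m).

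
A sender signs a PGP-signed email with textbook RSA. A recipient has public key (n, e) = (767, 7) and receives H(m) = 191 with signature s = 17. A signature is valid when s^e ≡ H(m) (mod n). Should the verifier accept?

reject

Squares mod 767: s^1≡17, s^2≡289, s^4≡685
7 = 4 + 2 + 1, so s^7 ≡ 685·289·17 ≡ 576 (mod 767)
576 ≠ 191, so verification fails.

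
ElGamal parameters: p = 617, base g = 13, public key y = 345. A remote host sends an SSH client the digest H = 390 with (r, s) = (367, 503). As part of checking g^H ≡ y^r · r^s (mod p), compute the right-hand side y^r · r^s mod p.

472

345^2 = 119025 ≡ 561
345^4 ≡ 561^2 = 314721 ≡ 51
345^8 ≡ 51^2 = 2601 ≡ 133
345^16 ≡ 133^2 = 17689 ≡ 413
345^32 ≡ 413^2 = 170569 ≡ 277
345^64 ≡ 277^2 = 76729 ≡ 221
345^128 ≡ 221^2 = 48841 ≡ 98
345^256 ≡ 98^2 = 9604 ≡ 349
367 = 256 + 64 + 32 + 8 + 4 + 2 + 1, so 345^367 ≡ 349·221·277·133·51·561·345 ≡ 214 (mod 617)
367^2 = 134689 ≡ 183
367^4 ≡ 183^2 = 33489 ≡ 171
367^8 ≡ 171^2 = 29241 ≡ 242
367^16 ≡ 242^2 = 58564 ≡ 566
367^32 ≡ 566^2 = 320356 ≡ 133
367^64 ≡ 133^2 = 17689 ≡ 413
367^128 ≡ 413^2 = 170569 ≡ 277
367^256 ≡ 277^2 = 76729 ≡ 221
503 = 256 + 128 + 64 + 32 + 16 + 4 + 2 + 1, so 367^503 ≡ 221·277·413·133·566·171·183·367 ≡ 106 (mod 617)
y^r · r^s ≡ 214·106 = 22684 ≡ 472 (mod 617)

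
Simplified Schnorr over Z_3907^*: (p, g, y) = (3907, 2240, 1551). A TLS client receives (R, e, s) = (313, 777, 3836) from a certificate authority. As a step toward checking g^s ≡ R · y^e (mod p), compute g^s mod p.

1967

Squares mod 3907: 2240^1≡2240, 2240^2≡1012, 2240^4≡510, 2240^8≡2238, 2240^16≡3777, 2240^32≡1272, 2240^64≡486, 2240^128≡1776, 2240^256≡1227, 2240^512≡1334, 2240^1024≡1871, 2240^2048≡3876
3836 = 2048 + 1024 + 512 + 128 + 64 + 32 + 16 + 8 + 4, so 2240^3836 ≡ 3876·1871·1334·1776·486·1272·3777·2238·510 ≡ 1967 (mod 3907)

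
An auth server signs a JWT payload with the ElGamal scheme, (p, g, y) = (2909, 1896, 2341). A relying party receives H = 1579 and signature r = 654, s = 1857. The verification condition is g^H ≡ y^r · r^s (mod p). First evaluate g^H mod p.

670

1896^2 = 3594816 ≡ 2201
1896^4 ≡ 2201^2 = 4844401 ≡ 916
1896^8 ≡ 916^2 = 839056 ≡ 1264
1896^16 ≡ 1264^2 = 1597696 ≡ 655
1896^32 ≡ 655^2 = 429025 ≡ 1402
1896^64 ≡ 1402^2 = 1965604 ≡ 2029
1896^128 ≡ 2029^2 = 4116841 ≡ 606
1896^256 ≡ 606^2 = 367236 ≡ 702
1896^512 ≡ 702^2 = 492804 ≡ 1183
1896^1024 ≡ 1183^2 = 1399489 ≡ 260
1579 = 1024 + 512 + 32 + 8 + 2 + 1, so 1896^1579 ≡ 260·1183·1402·1264·2201·1896 ≡ 670 (mod 2909)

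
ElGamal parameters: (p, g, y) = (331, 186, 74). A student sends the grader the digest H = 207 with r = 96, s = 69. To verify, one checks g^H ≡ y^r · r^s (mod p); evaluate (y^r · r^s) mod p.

74^2 = 5476 ≡ 180
74^4 ≡ 180^2 = 32400 ≡ 293
74^8 ≡ 293^2 = 85849 ≡ 120
74^16 ≡ 120^2 = 14400 ≡ 167
74^32 ≡ 167^2 = 27889 ≡ 85
74^64 ≡ 85^2 = 7225 ≡ 274
96 = 64 + 32, so 74^96 ≡ 274·85 ≡ 120 (mod 331)
96^2 = 9216 ≡ 279
96^4 ≡ 279^2 = 77841 ≡ 56
96^8 ≡ 56^2 = 3136 ≡ 157
96^16 ≡ 157^2 = 24649 ≡ 155
96^32 ≡ 155^2 = 24025 ≡ 193
96^64 ≡ 193^2 = 37249 ≡ 177
69 = 64 + 4 + 1, so 96^69 ≡ 177·56·96 ≡ 258 (mod 331)
y^r · r^s ≡ 120·258 = 30960 ≡ 177 (mod 331)

177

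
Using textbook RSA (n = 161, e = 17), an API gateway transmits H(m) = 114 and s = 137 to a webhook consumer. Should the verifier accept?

accept

s^2 ≡ 137^2 = 18769 ≡ 93
s^4 ≡ 93^2 = 8649 ≡ 116
s^8 ≡ 116^2 = 13456 ≡ 93
s^16 ≡ 93^2 = 8649 ≡ 116
17 = 16 + 1, so s^17 ≡ 116·137 ≡ 114 (mod 161)
114 = H(m), so the signature checks out.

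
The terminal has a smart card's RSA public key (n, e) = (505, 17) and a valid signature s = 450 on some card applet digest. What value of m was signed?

s^2 ≡ 450^2 = 202500 ≡ 500
s^4 ≡ 500^2 = 250000 ≡ 25
s^8 ≡ 25^2 = 625 ≡ 120
s^16 ≡ 120^2 = 14400 ≡ 260
17 = 16 + 1, so s^17 ≡ 260·450 ≡ 345 (mod 505)

345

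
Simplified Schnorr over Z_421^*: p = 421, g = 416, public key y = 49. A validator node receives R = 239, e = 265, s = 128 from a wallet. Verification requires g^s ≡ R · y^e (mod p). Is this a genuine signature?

g^s mod p:
Squares mod 421: 416^1≡416, 416^2≡25, 416^4≡204, 416^8≡358, 416^16≡180, 416^32≡404, 416^64≡289, 416^128≡163
416^128 ≡ 163 (mod 421)
R · y^e mod p:
Squares mod 421: 49^1≡49, 49^2≡296, 49^4≡48, 49^8≡199, 49^16≡27, 49^32≡308, 49^64≡139, 49^128≡376, 49^256≡341
265 = 256 + 8 + 1, so 49^265 ≡ 341·199·49 ≡ 33 (mod 421)
239·33 = 7887 ≡ 309 (mod 421)
163 ≠ 309; the check fails.

forged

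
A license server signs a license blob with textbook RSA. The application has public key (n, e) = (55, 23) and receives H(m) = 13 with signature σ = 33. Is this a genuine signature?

forged

Squares mod 55: σ^1≡33, σ^2≡44, σ^4≡11, σ^8≡11, σ^16≡11
23 = 16 + 4 + 2 + 1, so σ^23 ≡ 11·11·44·33 ≡ 22 (mod 55)
22 ≠ 13, so verification fails.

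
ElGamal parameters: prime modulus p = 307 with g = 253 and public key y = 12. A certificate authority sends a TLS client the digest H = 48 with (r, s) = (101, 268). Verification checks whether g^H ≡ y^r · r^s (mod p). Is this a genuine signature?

Left side g^H mod p:
Squares mod 307: 253^1≡253, 253^2≡153, 253^4≡77, 253^8≡96, 253^16≡6, 253^32≡36
48 = 32 + 16, so 253^48 ≡ 36·6 ≡ 216 (mod 307)
Right side y^r · r^s mod p:
Squares mod 307: 12^1≡12, 12^2≡144, 12^4≡167, 12^8≡259, 12^16≡155, 12^32≡79, 12^64≡101
101 = 64 + 32 + 4 + 1, so 12^101 ≡ 101·79·167·12 ≡ 128 (mod 307)
Squares mod 307: 101^1≡101, 101^2≡70, 101^4≡295, 101^8≡144, 101^16≡167, 101^32≡259, 101^64≡155, 101^128≡79, 101^256≡101
268 = 256 + 8 + 4, so 101^268 ≡ 101·144·295 ≡ 155 (mod 307)
128·155 = 19840 ≡ 192 (mod 307)
216 ≠ 192, so verification fails.

forged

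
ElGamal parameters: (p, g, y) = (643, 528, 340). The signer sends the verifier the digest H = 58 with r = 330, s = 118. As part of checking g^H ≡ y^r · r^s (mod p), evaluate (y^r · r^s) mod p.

22

340^330 mod 643 = 598
330^118 mod 643 = 271
y^r · r^s ≡ 598·271 = 162058 ≡ 22 (mod 643)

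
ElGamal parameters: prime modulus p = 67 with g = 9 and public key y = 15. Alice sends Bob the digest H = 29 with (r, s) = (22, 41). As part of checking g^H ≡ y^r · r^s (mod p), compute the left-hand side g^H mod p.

9^2 = 81 ≡ 14
9^4 ≡ 14^2 = 196 ≡ 62
9^8 ≡ 62^2 = 3844 ≡ 25
9^16 ≡ 25^2 = 625 ≡ 22
29 = 16 + 8 + 4 + 1, so 9^29 ≡ 22·25·62·9 ≡ 40 (mod 67)

40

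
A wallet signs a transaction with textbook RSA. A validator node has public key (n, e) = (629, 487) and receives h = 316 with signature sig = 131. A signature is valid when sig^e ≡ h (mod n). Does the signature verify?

does not verify

Squares mod 629: sig^1≡131, sig^2≡178, sig^4≡234, sig^8≡33, sig^16≡460, sig^32≡256, sig^64≡120, sig^128≡562, sig^256≡86
487 = 256 + 128 + 64 + 32 + 4 + 2 + 1, so sig^487 ≡ 86·562·120·256·234·178·131 ≡ 313 (mod 629)
The recovered value 313 does not match the digest 316.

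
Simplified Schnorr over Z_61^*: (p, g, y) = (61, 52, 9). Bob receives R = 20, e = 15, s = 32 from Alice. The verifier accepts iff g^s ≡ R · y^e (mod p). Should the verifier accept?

g^s mod p:
52^32 mod 61 = 20
R · y^e mod p:
9^15 mod 61 = 1
20·1 = 20 ≡ 20 (mod 61)
20 ≡ 20 (mod 61); signature holds.

accept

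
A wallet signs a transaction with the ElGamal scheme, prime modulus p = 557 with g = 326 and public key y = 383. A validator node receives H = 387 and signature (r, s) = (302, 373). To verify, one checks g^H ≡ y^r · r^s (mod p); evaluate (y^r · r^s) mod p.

154

Squares mod 557: 383^1≡383, 383^2≡198, 383^4≡214, 383^8≡122, 383^16≡402, 383^32≡74, 383^64≡463, 383^128≡481, 383^256≡206
302 = 256 + 32 + 8 + 4 + 2, so 383^302 ≡ 206·74·122·214·198 ≡ 28 (mod 557)
Squares mod 557: 302^1≡302, 302^2≡413, 302^4≡127, 302^8≡533, 302^16≡19, 302^32≡361, 302^64≡540, 302^128≡289, 302^256≡528
373 = 256 + 64 + 32 + 16 + 4 + 1, so 302^373 ≡ 528·540·361·19·127·302 ≡ 284 (mod 557)
y^r · r^s ≡ 28·284 = 7952 ≡ 154 (mod 557)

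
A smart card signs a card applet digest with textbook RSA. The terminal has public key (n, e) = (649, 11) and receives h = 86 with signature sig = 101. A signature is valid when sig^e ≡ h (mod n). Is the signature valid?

sig^11 mod 649 = 563
563 ≠ 86, so verification fails.

invalid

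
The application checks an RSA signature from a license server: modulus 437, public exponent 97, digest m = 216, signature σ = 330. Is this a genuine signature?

genuine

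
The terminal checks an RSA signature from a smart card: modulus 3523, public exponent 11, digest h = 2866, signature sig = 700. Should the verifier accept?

accept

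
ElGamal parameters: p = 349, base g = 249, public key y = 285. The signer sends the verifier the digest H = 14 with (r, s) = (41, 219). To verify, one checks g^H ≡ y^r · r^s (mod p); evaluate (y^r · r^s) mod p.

126

285^2 = 81225 ≡ 257
285^4 ≡ 257^2 = 66049 ≡ 88
285^8 ≡ 88^2 = 7744 ≡ 66
285^16 ≡ 66^2 = 4356 ≡ 168
285^32 ≡ 168^2 = 28224 ≡ 304
41 = 32 + 8 + 1, so 285^41 ≡ 304·66·285 ≡ 224 (mod 349)
41^2 = 1681 ≡ 285
41^4 ≡ 285^2 = 81225 ≡ 257
41^8 ≡ 257^2 = 66049 ≡ 88
41^16 ≡ 88^2 = 7744 ≡ 66
41^32 ≡ 66^2 = 4356 ≡ 168
41^64 ≡ 168^2 = 28224 ≡ 304
41^128 ≡ 304^2 = 92416 ≡ 280
219 = 128 + 64 + 16 + 8 + 2 + 1, so 41^219 ≡ 280·304·66·88·285·41 ≡ 66 (mod 349)
y^r · r^s ≡ 224·66 = 14784 ≡ 126 (mod 349)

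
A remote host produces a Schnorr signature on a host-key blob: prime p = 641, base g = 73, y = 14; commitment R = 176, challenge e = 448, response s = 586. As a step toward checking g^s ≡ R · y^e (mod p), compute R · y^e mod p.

198

Squares mod 641: 14^1≡14, 14^2≡196, 14^4≡597, 14^8≡13, 14^16≡169, 14^32≡357, 14^64≡531, 14^128≡562, 14^256≡472
448 = 256 + 128 + 64, so 14^448 ≡ 472·562·531 ≡ 562 (mod 641)
R · y^e ≡ 176·562 = 98912 ≡ 198 (mod 641)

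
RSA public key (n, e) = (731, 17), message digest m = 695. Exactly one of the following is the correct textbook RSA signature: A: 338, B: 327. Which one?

A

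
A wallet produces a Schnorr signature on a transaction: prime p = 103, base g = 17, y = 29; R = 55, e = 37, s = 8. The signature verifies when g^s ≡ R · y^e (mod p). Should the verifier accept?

reject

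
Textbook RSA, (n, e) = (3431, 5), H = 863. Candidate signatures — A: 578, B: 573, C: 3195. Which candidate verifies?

Candidate A: Squares mod 3431: 578^1≡578, 578^2≡1277, 578^4≡1004; 5 = 4 + 1, so 578^5 ≡ 1004·578 ≡ 473 (mod 3431)
Candidate B: Squares mod 3431: 573^1≡573, 573^2≡2384, 573^4≡1720; 5 = 4 + 1, so 573^5 ≡ 1720·573 ≡ 863 (mod 3431)
  → matches H = 863
Candidate C: Squares mod 3431: 3195^1≡3195, 3195^2≡800, 3195^4≡1834; 5 = 4 + 1, so 3195^5 ≡ 1834·3195 ≡ 2913 (mod 3431)

B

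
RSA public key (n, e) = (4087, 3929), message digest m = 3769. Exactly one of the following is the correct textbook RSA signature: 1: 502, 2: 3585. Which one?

Candidate 1: 502^2 = 252004 ≡ 2697; 502^4 ≡ 2697^2 = 7273809 ≡ 3036; 502^8 ≡ 3036^2 = 9217296 ≡ 1111; 502^16 ≡ 1111^2 = 1234321 ≡ 47; 502^32 ≡ 47^2 = 2209; 502^64 ≡ 2209^2 = 4879681 ≡ 3890; 502^128 ≡ 3890^2 = 15132100 ≡ 2026; 502^256 ≡ 2026^2 = 4104676 ≡ 1328; 502^512 ≡ 1328^2 = 1763584 ≡ 2087; 502^1024 ≡ 2087^2 = 4355569 ≡ 2914; 502^2048 ≡ 2914^2 = 8491396 ≡ 2697; 3929 = 2048 + 1024 + 512 + 256 + 64 + 16 + 8 + 1, so 502^3929 ≡ 2697·2914·2087·1328·3890·47·1111·502 ≡ 3769 (mod 4087)
  → matches m = 3769
Candidate 2: 3585^2 = 12852225 ≡ 2697; 3585^4 ≡ 2697^2 = 7273809 ≡ 3036; 3585^8 ≡ 3036^2 = 9217296 ≡ 1111; 3585^16 ≡ 1111^2 = 1234321 ≡ 47; 3585^32 ≡ 47^2 = 2209; 3585^64 ≡ 2209^2 = 4879681 ≡ 3890; 3585^128 ≡ 3890^2 = 15132100 ≡ 2026; 3585^256 ≡ 2026^2 = 4104676 ≡ 1328; 3585^512 ≡ 1328^2 = 1763584 ≡ 2087; 3585^1024 ≡ 2087^2 = 4355569 ≡ 2914; 3585^2048 ≡ 2914^2 = 8491396 ≡ 2697; 3929 = 2048 + 1024 + 512 + 256 + 64 + 16 + 8 + 1, so 3585^3929 ≡ 2697·2914·2087·1328·3890·47·1111·3585 ≡ 318 (mod 4087)

1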